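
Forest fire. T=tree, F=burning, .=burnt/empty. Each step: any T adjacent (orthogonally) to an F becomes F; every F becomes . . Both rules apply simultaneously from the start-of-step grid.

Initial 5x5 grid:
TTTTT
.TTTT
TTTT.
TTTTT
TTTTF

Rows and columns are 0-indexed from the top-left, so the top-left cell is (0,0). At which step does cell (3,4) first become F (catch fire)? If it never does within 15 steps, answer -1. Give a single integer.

Step 1: cell (3,4)='F' (+2 fires, +1 burnt)
  -> target ignites at step 1
Step 2: cell (3,4)='.' (+2 fires, +2 burnt)
Step 3: cell (3,4)='.' (+3 fires, +2 burnt)
Step 4: cell (3,4)='.' (+4 fires, +3 burnt)
Step 5: cell (3,4)='.' (+5 fires, +4 burnt)
Step 6: cell (3,4)='.' (+4 fires, +5 burnt)
Step 7: cell (3,4)='.' (+1 fires, +4 burnt)
Step 8: cell (3,4)='.' (+1 fires, +1 burnt)
Step 9: cell (3,4)='.' (+0 fires, +1 burnt)
  fire out at step 9

1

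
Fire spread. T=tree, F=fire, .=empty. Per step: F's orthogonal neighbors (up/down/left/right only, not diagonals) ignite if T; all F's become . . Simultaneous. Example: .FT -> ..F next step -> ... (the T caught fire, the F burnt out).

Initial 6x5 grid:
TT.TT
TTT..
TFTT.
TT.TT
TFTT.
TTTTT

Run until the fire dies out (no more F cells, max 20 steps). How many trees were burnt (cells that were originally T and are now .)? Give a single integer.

Answer: 20

Derivation:
Step 1: +7 fires, +2 burnt (F count now 7)
Step 2: +8 fires, +7 burnt (F count now 8)
Step 3: +3 fires, +8 burnt (F count now 3)
Step 4: +2 fires, +3 burnt (F count now 2)
Step 5: +0 fires, +2 burnt (F count now 0)
Fire out after step 5
Initially T: 22, now '.': 28
Total burnt (originally-T cells now '.'): 20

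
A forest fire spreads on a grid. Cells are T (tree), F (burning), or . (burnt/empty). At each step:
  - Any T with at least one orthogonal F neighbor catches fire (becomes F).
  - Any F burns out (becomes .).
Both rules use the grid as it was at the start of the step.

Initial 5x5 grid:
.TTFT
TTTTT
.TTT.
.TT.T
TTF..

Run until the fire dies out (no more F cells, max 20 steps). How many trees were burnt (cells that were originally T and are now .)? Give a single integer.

Step 1: +5 fires, +2 burnt (F count now 5)
Step 2: +7 fires, +5 burnt (F count now 7)
Step 3: +2 fires, +7 burnt (F count now 2)
Step 4: +1 fires, +2 burnt (F count now 1)
Step 5: +0 fires, +1 burnt (F count now 0)
Fire out after step 5
Initially T: 16, now '.': 24
Total burnt (originally-T cells now '.'): 15

Answer: 15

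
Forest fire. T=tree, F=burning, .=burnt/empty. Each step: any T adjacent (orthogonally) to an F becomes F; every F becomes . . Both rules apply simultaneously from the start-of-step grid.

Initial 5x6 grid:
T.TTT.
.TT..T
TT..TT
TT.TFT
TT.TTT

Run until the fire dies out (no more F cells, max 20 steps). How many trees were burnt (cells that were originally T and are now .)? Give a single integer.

Step 1: +4 fires, +1 burnt (F count now 4)
Step 2: +3 fires, +4 burnt (F count now 3)
Step 3: +1 fires, +3 burnt (F count now 1)
Step 4: +0 fires, +1 burnt (F count now 0)
Fire out after step 4
Initially T: 20, now '.': 18
Total burnt (originally-T cells now '.'): 8

Answer: 8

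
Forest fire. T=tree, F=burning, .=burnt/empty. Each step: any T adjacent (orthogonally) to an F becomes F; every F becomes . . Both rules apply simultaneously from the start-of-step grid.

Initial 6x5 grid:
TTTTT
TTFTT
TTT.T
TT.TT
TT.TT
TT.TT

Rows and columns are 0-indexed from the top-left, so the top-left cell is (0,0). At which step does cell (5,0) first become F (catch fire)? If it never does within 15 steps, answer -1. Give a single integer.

Step 1: cell (5,0)='T' (+4 fires, +1 burnt)
Step 2: cell (5,0)='T' (+5 fires, +4 burnt)
Step 3: cell (5,0)='T' (+5 fires, +5 burnt)
Step 4: cell (5,0)='T' (+3 fires, +5 burnt)
Step 5: cell (5,0)='T' (+4 fires, +3 burnt)
Step 6: cell (5,0)='F' (+3 fires, +4 burnt)
  -> target ignites at step 6
Step 7: cell (5,0)='.' (+1 fires, +3 burnt)
Step 8: cell (5,0)='.' (+0 fires, +1 burnt)
  fire out at step 8

6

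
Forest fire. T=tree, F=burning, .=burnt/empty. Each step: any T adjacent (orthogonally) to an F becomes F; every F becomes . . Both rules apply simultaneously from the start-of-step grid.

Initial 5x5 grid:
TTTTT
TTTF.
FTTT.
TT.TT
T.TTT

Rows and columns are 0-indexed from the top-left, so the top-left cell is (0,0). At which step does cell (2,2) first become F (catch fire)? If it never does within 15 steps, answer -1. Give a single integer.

Step 1: cell (2,2)='T' (+6 fires, +2 burnt)
Step 2: cell (2,2)='F' (+8 fires, +6 burnt)
  -> target ignites at step 2
Step 3: cell (2,2)='.' (+3 fires, +8 burnt)
Step 4: cell (2,2)='.' (+2 fires, +3 burnt)
Step 5: cell (2,2)='.' (+0 fires, +2 burnt)
  fire out at step 5

2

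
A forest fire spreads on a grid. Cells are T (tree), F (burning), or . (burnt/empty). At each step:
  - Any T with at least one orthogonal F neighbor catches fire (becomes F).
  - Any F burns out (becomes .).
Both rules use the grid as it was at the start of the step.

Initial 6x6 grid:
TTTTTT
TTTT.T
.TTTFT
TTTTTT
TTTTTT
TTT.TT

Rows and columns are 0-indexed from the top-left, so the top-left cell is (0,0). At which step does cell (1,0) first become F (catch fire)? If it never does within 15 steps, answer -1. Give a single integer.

Step 1: cell (1,0)='T' (+3 fires, +1 burnt)
Step 2: cell (1,0)='T' (+6 fires, +3 burnt)
Step 3: cell (1,0)='T' (+8 fires, +6 burnt)
Step 4: cell (1,0)='T' (+6 fires, +8 burnt)
Step 5: cell (1,0)='F' (+5 fires, +6 burnt)
  -> target ignites at step 5
Step 6: cell (1,0)='.' (+3 fires, +5 burnt)
Step 7: cell (1,0)='.' (+1 fires, +3 burnt)
Step 8: cell (1,0)='.' (+0 fires, +1 burnt)
  fire out at step 8

5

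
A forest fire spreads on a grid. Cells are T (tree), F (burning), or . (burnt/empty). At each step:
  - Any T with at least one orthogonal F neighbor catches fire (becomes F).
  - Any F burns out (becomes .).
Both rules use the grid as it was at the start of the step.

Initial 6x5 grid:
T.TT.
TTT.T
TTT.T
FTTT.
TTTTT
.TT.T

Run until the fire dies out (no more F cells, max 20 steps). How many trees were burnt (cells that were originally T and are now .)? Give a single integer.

Step 1: +3 fires, +1 burnt (F count now 3)
Step 2: +4 fires, +3 burnt (F count now 4)
Step 3: +6 fires, +4 burnt (F count now 6)
Step 4: +3 fires, +6 burnt (F count now 3)
Step 5: +2 fires, +3 burnt (F count now 2)
Step 6: +2 fires, +2 burnt (F count now 2)
Step 7: +0 fires, +2 burnt (F count now 0)
Fire out after step 7
Initially T: 22, now '.': 28
Total burnt (originally-T cells now '.'): 20

Answer: 20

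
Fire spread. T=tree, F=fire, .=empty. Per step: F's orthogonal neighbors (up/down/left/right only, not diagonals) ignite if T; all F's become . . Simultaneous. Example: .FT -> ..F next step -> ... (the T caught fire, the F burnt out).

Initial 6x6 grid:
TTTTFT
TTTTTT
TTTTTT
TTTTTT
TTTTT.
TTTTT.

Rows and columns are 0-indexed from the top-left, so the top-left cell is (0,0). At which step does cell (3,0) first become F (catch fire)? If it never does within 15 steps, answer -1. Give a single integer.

Step 1: cell (3,0)='T' (+3 fires, +1 burnt)
Step 2: cell (3,0)='T' (+4 fires, +3 burnt)
Step 3: cell (3,0)='T' (+5 fires, +4 burnt)
Step 4: cell (3,0)='T' (+6 fires, +5 burnt)
Step 5: cell (3,0)='T' (+5 fires, +6 burnt)
Step 6: cell (3,0)='T' (+4 fires, +5 burnt)
Step 7: cell (3,0)='F' (+3 fires, +4 burnt)
  -> target ignites at step 7
Step 8: cell (3,0)='.' (+2 fires, +3 burnt)
Step 9: cell (3,0)='.' (+1 fires, +2 burnt)
Step 10: cell (3,0)='.' (+0 fires, +1 burnt)
  fire out at step 10

7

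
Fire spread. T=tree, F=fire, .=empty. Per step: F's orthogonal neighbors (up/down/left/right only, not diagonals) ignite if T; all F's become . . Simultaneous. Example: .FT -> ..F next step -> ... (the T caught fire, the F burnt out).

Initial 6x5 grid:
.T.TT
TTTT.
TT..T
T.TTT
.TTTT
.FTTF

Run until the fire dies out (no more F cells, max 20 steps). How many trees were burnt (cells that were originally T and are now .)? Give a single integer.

Answer: 10

Derivation:
Step 1: +4 fires, +2 burnt (F count now 4)
Step 2: +3 fires, +4 burnt (F count now 3)
Step 3: +3 fires, +3 burnt (F count now 3)
Step 4: +0 fires, +3 burnt (F count now 0)
Fire out after step 4
Initially T: 20, now '.': 20
Total burnt (originally-T cells now '.'): 10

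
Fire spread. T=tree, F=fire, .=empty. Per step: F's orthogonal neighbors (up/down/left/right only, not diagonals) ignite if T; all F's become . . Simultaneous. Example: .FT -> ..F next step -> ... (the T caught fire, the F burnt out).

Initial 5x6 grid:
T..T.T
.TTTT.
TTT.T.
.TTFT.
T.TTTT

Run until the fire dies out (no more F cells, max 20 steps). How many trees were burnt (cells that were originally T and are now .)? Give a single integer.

Step 1: +3 fires, +1 burnt (F count now 3)
Step 2: +5 fires, +3 burnt (F count now 5)
Step 3: +4 fires, +5 burnt (F count now 4)
Step 4: +3 fires, +4 burnt (F count now 3)
Step 5: +1 fires, +3 burnt (F count now 1)
Step 6: +0 fires, +1 burnt (F count now 0)
Fire out after step 6
Initially T: 19, now '.': 27
Total burnt (originally-T cells now '.'): 16

Answer: 16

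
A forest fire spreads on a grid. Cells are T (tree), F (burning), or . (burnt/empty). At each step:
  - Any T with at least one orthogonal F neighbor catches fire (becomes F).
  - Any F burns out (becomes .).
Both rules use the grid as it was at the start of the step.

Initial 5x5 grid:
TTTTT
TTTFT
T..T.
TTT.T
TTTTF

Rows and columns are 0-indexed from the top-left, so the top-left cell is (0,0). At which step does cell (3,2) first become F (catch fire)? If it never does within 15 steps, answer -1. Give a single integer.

Step 1: cell (3,2)='T' (+6 fires, +2 burnt)
Step 2: cell (3,2)='T' (+4 fires, +6 burnt)
Step 3: cell (3,2)='F' (+4 fires, +4 burnt)
  -> target ignites at step 3
Step 4: cell (3,2)='.' (+4 fires, +4 burnt)
Step 5: cell (3,2)='.' (+1 fires, +4 burnt)
Step 6: cell (3,2)='.' (+0 fires, +1 burnt)
  fire out at step 6

3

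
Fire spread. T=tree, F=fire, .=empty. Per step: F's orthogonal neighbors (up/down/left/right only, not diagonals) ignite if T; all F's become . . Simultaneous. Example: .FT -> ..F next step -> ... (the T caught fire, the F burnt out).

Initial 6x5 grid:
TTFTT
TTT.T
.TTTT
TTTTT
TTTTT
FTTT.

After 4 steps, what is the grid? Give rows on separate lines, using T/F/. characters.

Step 1: 5 trees catch fire, 2 burn out
  TF.FT
  TTF.T
  .TTTT
  TTTTT
  FTTTT
  .FTT.
Step 2: 7 trees catch fire, 5 burn out
  F...F
  TF..T
  .TFTT
  FTTTT
  .FTTT
  ..FT.
Step 3: 8 trees catch fire, 7 burn out
  .....
  F...F
  .F.FT
  .FFTT
  ..FTT
  ...F.
Step 4: 3 trees catch fire, 8 burn out
  .....
  .....
  ....F
  ...FT
  ...FT
  .....

.....
.....
....F
...FT
...FT
.....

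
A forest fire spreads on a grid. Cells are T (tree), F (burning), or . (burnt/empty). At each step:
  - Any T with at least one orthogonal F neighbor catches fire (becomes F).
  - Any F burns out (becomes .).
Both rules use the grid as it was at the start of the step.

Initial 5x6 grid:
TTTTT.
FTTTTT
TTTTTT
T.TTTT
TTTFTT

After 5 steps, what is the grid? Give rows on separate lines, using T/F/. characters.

Step 1: 6 trees catch fire, 2 burn out
  FTTTT.
  .FTTTT
  FTTTTT
  T.TFTT
  TTF.FT
Step 2: 9 trees catch fire, 6 burn out
  .FTTT.
  ..FTTT
  .FTFTT
  F.F.FT
  TF...F
Step 3: 6 trees catch fire, 9 burn out
  ..FTT.
  ...FTT
  ..F.FT
  .....F
  F.....
Step 4: 3 trees catch fire, 6 burn out
  ...FT.
  ....FT
  .....F
  ......
  ......
Step 5: 2 trees catch fire, 3 burn out
  ....F.
  .....F
  ......
  ......
  ......

....F.
.....F
......
......
......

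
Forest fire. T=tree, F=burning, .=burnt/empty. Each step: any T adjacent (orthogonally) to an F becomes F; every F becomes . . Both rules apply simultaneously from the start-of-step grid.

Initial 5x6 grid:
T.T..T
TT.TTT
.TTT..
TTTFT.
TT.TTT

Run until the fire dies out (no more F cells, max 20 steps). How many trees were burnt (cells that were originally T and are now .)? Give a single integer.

Step 1: +4 fires, +1 burnt (F count now 4)
Step 2: +4 fires, +4 burnt (F count now 4)
Step 3: +5 fires, +4 burnt (F count now 5)
Step 4: +3 fires, +5 burnt (F count now 3)
Step 5: +2 fires, +3 burnt (F count now 2)
Step 6: +1 fires, +2 burnt (F count now 1)
Step 7: +0 fires, +1 burnt (F count now 0)
Fire out after step 7
Initially T: 20, now '.': 29
Total burnt (originally-T cells now '.'): 19

Answer: 19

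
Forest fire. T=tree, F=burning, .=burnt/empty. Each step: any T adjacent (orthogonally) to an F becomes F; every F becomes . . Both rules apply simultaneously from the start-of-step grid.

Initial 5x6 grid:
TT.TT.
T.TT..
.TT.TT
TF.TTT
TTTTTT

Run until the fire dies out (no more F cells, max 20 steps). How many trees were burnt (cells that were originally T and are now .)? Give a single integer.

Step 1: +3 fires, +1 burnt (F count now 3)
Step 2: +3 fires, +3 burnt (F count now 3)
Step 3: +2 fires, +3 burnt (F count now 2)
Step 4: +3 fires, +2 burnt (F count now 3)
Step 5: +3 fires, +3 burnt (F count now 3)
Step 6: +3 fires, +3 burnt (F count now 3)
Step 7: +1 fires, +3 burnt (F count now 1)
Step 8: +0 fires, +1 burnt (F count now 0)
Fire out after step 8
Initially T: 21, now '.': 27
Total burnt (originally-T cells now '.'): 18

Answer: 18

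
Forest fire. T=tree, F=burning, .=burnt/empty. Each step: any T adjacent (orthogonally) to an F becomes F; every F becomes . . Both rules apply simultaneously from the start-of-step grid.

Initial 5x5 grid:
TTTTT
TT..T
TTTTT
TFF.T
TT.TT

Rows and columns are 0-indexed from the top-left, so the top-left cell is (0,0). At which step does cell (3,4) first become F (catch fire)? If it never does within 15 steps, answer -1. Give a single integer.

Step 1: cell (3,4)='T' (+4 fires, +2 burnt)
Step 2: cell (3,4)='T' (+4 fires, +4 burnt)
Step 3: cell (3,4)='T' (+3 fires, +4 burnt)
Step 4: cell (3,4)='F' (+4 fires, +3 burnt)
  -> target ignites at step 4
Step 5: cell (3,4)='.' (+3 fires, +4 burnt)
Step 6: cell (3,4)='.' (+1 fires, +3 burnt)
Step 7: cell (3,4)='.' (+0 fires, +1 burnt)
  fire out at step 7

4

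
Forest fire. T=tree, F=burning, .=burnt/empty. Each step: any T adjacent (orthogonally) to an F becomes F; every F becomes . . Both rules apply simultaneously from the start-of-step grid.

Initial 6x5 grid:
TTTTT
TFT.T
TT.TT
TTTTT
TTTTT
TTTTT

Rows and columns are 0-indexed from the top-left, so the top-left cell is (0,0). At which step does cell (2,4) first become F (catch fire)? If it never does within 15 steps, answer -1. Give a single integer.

Step 1: cell (2,4)='T' (+4 fires, +1 burnt)
Step 2: cell (2,4)='T' (+4 fires, +4 burnt)
Step 3: cell (2,4)='T' (+4 fires, +4 burnt)
Step 4: cell (2,4)='T' (+5 fires, +4 burnt)
Step 5: cell (2,4)='T' (+6 fires, +5 burnt)
Step 6: cell (2,4)='F' (+3 fires, +6 burnt)
  -> target ignites at step 6
Step 7: cell (2,4)='.' (+1 fires, +3 burnt)
Step 8: cell (2,4)='.' (+0 fires, +1 burnt)
  fire out at step 8

6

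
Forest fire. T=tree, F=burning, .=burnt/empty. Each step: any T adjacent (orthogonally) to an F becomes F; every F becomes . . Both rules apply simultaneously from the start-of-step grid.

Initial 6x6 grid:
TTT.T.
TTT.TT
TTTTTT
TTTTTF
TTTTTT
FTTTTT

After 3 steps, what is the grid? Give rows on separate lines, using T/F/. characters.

Step 1: 5 trees catch fire, 2 burn out
  TTT.T.
  TTT.TT
  TTTTTF
  TTTTF.
  FTTTTF
  .FTTTT
Step 2: 8 trees catch fire, 5 burn out
  TTT.T.
  TTT.TF
  TTTTF.
  FTTF..
  .FTTF.
  ..FTTF
Step 3: 9 trees catch fire, 8 burn out
  TTT.T.
  TTT.F.
  FTTF..
  .FF...
  ..FF..
  ...FF.

TTT.T.
TTT.F.
FTTF..
.FF...
..FF..
...FF.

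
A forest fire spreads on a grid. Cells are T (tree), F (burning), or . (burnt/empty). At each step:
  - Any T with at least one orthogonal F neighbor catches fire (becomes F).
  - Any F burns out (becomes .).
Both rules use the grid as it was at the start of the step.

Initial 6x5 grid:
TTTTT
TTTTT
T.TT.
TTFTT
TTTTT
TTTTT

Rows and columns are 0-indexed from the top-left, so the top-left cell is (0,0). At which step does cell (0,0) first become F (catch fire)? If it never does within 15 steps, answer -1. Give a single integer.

Step 1: cell (0,0)='T' (+4 fires, +1 burnt)
Step 2: cell (0,0)='T' (+7 fires, +4 burnt)
Step 3: cell (0,0)='T' (+8 fires, +7 burnt)
Step 4: cell (0,0)='T' (+6 fires, +8 burnt)
Step 5: cell (0,0)='F' (+2 fires, +6 burnt)
  -> target ignites at step 5
Step 6: cell (0,0)='.' (+0 fires, +2 burnt)
  fire out at step 6

5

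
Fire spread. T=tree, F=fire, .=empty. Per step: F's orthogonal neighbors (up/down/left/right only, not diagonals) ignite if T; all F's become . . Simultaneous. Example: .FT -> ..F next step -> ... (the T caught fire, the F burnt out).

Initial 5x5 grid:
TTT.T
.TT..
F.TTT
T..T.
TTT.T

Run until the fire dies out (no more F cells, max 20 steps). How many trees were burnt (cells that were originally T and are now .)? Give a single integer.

Step 1: +1 fires, +1 burnt (F count now 1)
Step 2: +1 fires, +1 burnt (F count now 1)
Step 3: +1 fires, +1 burnt (F count now 1)
Step 4: +1 fires, +1 burnt (F count now 1)
Step 5: +0 fires, +1 burnt (F count now 0)
Fire out after step 5
Initially T: 15, now '.': 14
Total burnt (originally-T cells now '.'): 4

Answer: 4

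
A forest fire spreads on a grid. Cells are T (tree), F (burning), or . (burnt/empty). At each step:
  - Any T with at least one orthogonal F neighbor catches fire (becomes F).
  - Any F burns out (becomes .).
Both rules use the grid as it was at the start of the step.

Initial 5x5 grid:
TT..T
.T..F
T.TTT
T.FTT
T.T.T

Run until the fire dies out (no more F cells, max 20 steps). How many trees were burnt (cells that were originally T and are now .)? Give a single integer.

Step 1: +5 fires, +2 burnt (F count now 5)
Step 2: +2 fires, +5 burnt (F count now 2)
Step 3: +1 fires, +2 burnt (F count now 1)
Step 4: +0 fires, +1 burnt (F count now 0)
Fire out after step 4
Initially T: 14, now '.': 19
Total burnt (originally-T cells now '.'): 8

Answer: 8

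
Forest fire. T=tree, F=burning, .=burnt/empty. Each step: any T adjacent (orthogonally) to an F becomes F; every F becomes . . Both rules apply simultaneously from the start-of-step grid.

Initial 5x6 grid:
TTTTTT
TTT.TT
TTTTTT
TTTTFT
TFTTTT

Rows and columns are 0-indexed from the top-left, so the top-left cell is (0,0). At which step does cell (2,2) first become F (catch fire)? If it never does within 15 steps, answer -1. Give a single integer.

Step 1: cell (2,2)='T' (+7 fires, +2 burnt)
Step 2: cell (2,2)='T' (+8 fires, +7 burnt)
Step 3: cell (2,2)='F' (+5 fires, +8 burnt)
  -> target ignites at step 3
Step 4: cell (2,2)='.' (+5 fires, +5 burnt)
Step 5: cell (2,2)='.' (+2 fires, +5 burnt)
Step 6: cell (2,2)='.' (+0 fires, +2 burnt)
  fire out at step 6

3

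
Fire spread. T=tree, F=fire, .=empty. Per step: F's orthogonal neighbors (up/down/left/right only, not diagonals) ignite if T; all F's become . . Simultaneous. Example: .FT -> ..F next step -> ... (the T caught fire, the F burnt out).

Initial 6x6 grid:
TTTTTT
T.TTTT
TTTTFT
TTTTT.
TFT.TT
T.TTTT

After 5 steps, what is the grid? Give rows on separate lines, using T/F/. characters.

Step 1: 7 trees catch fire, 2 burn out
  TTTTTT
  T.TTFT
  TTTF.F
  TFTTF.
  F.F.TT
  T.TTTT
Step 2: 11 trees catch fire, 7 burn out
  TTTTFT
  T.TF.F
  TFF...
  F.FF..
  ....FT
  F.FTTT
Step 3: 7 trees catch fire, 11 burn out
  TTTF.F
  T.F...
  F.....
  ......
  .....F
  ...FFT
Step 4: 3 trees catch fire, 7 burn out
  TTF...
  F.....
  ......
  ......
  ......
  .....F
Step 5: 2 trees catch fire, 3 burn out
  FF....
  ......
  ......
  ......
  ......
  ......

FF....
......
......
......
......
......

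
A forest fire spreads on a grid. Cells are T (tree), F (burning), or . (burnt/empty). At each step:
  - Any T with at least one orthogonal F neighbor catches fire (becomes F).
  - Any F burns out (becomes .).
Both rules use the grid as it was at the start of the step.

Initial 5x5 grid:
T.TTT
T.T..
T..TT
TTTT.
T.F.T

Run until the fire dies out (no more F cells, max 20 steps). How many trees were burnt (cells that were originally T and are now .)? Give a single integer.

Step 1: +1 fires, +1 burnt (F count now 1)
Step 2: +2 fires, +1 burnt (F count now 2)
Step 3: +2 fires, +2 burnt (F count now 2)
Step 4: +3 fires, +2 burnt (F count now 3)
Step 5: +1 fires, +3 burnt (F count now 1)
Step 6: +1 fires, +1 burnt (F count now 1)
Step 7: +0 fires, +1 burnt (F count now 0)
Fire out after step 7
Initially T: 15, now '.': 20
Total burnt (originally-T cells now '.'): 10

Answer: 10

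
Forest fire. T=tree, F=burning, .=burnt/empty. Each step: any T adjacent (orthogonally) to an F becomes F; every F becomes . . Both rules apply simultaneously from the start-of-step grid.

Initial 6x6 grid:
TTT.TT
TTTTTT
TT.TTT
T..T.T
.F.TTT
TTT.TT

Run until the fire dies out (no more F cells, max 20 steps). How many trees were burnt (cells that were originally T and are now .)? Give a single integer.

Answer: 3

Derivation:
Step 1: +1 fires, +1 burnt (F count now 1)
Step 2: +2 fires, +1 burnt (F count now 2)
Step 3: +0 fires, +2 burnt (F count now 0)
Fire out after step 3
Initially T: 27, now '.': 12
Total burnt (originally-T cells now '.'): 3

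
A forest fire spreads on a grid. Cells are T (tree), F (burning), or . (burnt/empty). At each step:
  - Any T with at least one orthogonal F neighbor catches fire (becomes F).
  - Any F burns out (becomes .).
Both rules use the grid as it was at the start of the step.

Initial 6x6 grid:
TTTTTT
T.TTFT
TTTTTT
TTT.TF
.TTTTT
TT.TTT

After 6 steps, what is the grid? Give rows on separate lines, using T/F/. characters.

Step 1: 7 trees catch fire, 2 burn out
  TTTTFT
  T.TF.F
  TTTTFF
  TTT.F.
  .TTTTF
  TT.TTT
Step 2: 6 trees catch fire, 7 burn out
  TTTF.F
  T.F...
  TTTF..
  TTT...
  .TTTF.
  TT.TTF
Step 3: 4 trees catch fire, 6 burn out
  TTF...
  T.....
  TTF...
  TTT...
  .TTF..
  TT.TF.
Step 4: 5 trees catch fire, 4 burn out
  TF....
  T.....
  TF....
  TTF...
  .TF...
  TT.F..
Step 5: 4 trees catch fire, 5 burn out
  F.....
  T.....
  F.....
  TF....
  .F....
  TT....
Step 6: 3 trees catch fire, 4 burn out
  ......
  F.....
  ......
  F.....
  ......
  TF....

......
F.....
......
F.....
......
TF....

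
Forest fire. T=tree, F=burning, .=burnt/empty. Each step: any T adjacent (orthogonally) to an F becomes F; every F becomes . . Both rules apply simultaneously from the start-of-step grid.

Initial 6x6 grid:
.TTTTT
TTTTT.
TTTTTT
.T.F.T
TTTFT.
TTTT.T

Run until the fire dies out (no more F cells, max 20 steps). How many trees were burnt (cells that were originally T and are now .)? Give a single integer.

Step 1: +4 fires, +2 burnt (F count now 4)
Step 2: +5 fires, +4 burnt (F count now 5)
Step 3: +8 fires, +5 burnt (F count now 8)
Step 4: +6 fires, +8 burnt (F count now 6)
Step 5: +3 fires, +6 burnt (F count now 3)
Step 6: +0 fires, +3 burnt (F count now 0)
Fire out after step 6
Initially T: 27, now '.': 35
Total burnt (originally-T cells now '.'): 26

Answer: 26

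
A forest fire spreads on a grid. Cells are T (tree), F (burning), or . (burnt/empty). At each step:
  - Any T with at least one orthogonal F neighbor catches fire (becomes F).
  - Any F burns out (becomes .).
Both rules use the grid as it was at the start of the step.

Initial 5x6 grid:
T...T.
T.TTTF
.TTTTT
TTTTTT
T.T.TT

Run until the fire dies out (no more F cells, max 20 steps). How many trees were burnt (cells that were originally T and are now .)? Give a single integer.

Answer: 19

Derivation:
Step 1: +2 fires, +1 burnt (F count now 2)
Step 2: +4 fires, +2 burnt (F count now 4)
Step 3: +4 fires, +4 burnt (F count now 4)
Step 4: +3 fires, +4 burnt (F count now 3)
Step 5: +2 fires, +3 burnt (F count now 2)
Step 6: +2 fires, +2 burnt (F count now 2)
Step 7: +1 fires, +2 burnt (F count now 1)
Step 8: +1 fires, +1 burnt (F count now 1)
Step 9: +0 fires, +1 burnt (F count now 0)
Fire out after step 9
Initially T: 21, now '.': 28
Total burnt (originally-T cells now '.'): 19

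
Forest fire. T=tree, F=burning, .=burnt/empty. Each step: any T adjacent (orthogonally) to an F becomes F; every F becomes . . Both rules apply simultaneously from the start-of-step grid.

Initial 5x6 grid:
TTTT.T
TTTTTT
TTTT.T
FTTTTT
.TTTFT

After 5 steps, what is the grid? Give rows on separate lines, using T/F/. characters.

Step 1: 5 trees catch fire, 2 burn out
  TTTT.T
  TTTTTT
  FTTT.T
  .FTTFT
  .TTF.F
Step 2: 7 trees catch fire, 5 burn out
  TTTT.T
  FTTTTT
  .FTT.T
  ..FF.F
  .FF...
Step 3: 5 trees catch fire, 7 burn out
  FTTT.T
  .FTTTT
  ..FF.F
  ......
  ......
Step 4: 4 trees catch fire, 5 burn out
  .FTT.T
  ..FFTF
  ......
  ......
  ......
Step 5: 4 trees catch fire, 4 burn out
  ..FF.F
  ....F.
  ......
  ......
  ......

..FF.F
....F.
......
......
......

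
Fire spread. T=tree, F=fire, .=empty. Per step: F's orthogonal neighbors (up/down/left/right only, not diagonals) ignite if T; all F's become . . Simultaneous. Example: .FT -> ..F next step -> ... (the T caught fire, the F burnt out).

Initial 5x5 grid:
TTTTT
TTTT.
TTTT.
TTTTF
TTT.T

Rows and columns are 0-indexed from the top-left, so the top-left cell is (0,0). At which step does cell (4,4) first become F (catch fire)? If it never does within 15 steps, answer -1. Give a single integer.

Step 1: cell (4,4)='F' (+2 fires, +1 burnt)
  -> target ignites at step 1
Step 2: cell (4,4)='.' (+2 fires, +2 burnt)
Step 3: cell (4,4)='.' (+4 fires, +2 burnt)
Step 4: cell (4,4)='.' (+5 fires, +4 burnt)
Step 5: cell (4,4)='.' (+5 fires, +5 burnt)
Step 6: cell (4,4)='.' (+2 fires, +5 burnt)
Step 7: cell (4,4)='.' (+1 fires, +2 burnt)
Step 8: cell (4,4)='.' (+0 fires, +1 burnt)
  fire out at step 8

1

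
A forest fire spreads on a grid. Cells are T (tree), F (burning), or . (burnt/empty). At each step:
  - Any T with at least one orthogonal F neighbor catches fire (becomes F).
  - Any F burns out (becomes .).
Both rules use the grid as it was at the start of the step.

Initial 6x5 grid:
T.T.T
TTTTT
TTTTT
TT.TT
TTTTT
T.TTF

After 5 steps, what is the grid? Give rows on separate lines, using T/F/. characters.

Step 1: 2 trees catch fire, 1 burn out
  T.T.T
  TTTTT
  TTTTT
  TT.TT
  TTTTF
  T.TF.
Step 2: 3 trees catch fire, 2 burn out
  T.T.T
  TTTTT
  TTTTT
  TT.TF
  TTTF.
  T.F..
Step 3: 3 trees catch fire, 3 burn out
  T.T.T
  TTTTT
  TTTTF
  TT.F.
  TTF..
  T....
Step 4: 3 trees catch fire, 3 burn out
  T.T.T
  TTTTF
  TTTF.
  TT...
  TF...
  T....
Step 5: 5 trees catch fire, 3 burn out
  T.T.F
  TTTF.
  TTF..
  TF...
  F....
  T....

T.T.F
TTTF.
TTF..
TF...
F....
T....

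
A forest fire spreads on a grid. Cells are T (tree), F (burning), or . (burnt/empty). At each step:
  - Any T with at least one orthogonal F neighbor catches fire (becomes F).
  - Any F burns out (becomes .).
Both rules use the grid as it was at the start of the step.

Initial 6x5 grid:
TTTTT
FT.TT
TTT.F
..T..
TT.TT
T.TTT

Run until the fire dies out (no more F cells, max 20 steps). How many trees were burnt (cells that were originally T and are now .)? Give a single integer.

Step 1: +4 fires, +2 burnt (F count now 4)
Step 2: +4 fires, +4 burnt (F count now 4)
Step 3: +3 fires, +4 burnt (F count now 3)
Step 4: +1 fires, +3 burnt (F count now 1)
Step 5: +0 fires, +1 burnt (F count now 0)
Fire out after step 5
Initially T: 20, now '.': 22
Total burnt (originally-T cells now '.'): 12

Answer: 12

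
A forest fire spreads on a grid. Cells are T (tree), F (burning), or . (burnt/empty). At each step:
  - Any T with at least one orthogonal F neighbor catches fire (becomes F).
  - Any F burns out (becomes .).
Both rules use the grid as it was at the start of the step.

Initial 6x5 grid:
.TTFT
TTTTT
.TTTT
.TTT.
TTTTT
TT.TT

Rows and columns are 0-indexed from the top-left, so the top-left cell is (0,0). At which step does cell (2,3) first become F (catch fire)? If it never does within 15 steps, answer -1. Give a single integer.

Step 1: cell (2,3)='T' (+3 fires, +1 burnt)
Step 2: cell (2,3)='F' (+4 fires, +3 burnt)
  -> target ignites at step 2
Step 3: cell (2,3)='.' (+4 fires, +4 burnt)
Step 4: cell (2,3)='.' (+4 fires, +4 burnt)
Step 5: cell (2,3)='.' (+4 fires, +4 burnt)
Step 6: cell (2,3)='.' (+2 fires, +4 burnt)
Step 7: cell (2,3)='.' (+2 fires, +2 burnt)
Step 8: cell (2,3)='.' (+1 fires, +2 burnt)
Step 9: cell (2,3)='.' (+0 fires, +1 burnt)
  fire out at step 9

2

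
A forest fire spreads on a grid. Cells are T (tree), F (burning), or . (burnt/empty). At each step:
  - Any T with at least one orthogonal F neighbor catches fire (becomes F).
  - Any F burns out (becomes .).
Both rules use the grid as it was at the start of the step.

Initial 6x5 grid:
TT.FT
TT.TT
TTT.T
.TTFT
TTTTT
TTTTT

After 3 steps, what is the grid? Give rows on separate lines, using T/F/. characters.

Step 1: 5 trees catch fire, 2 burn out
  TT..F
  TT.FT
  TTT.T
  .TF.F
  TTTFT
  TTTTT
Step 2: 7 trees catch fire, 5 burn out
  TT...
  TT..F
  TTF.F
  .F...
  TTF.F
  TTTFT
Step 3: 4 trees catch fire, 7 burn out
  TT...
  TT...
  TF...
  .....
  TF...
  TTF.F

TT...
TT...
TF...
.....
TF...
TTF.F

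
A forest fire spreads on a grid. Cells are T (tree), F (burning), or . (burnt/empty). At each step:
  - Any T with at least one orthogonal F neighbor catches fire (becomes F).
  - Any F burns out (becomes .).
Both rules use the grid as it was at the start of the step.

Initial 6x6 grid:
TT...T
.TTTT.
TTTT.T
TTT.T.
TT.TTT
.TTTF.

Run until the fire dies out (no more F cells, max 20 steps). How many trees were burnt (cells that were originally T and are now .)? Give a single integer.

Answer: 22

Derivation:
Step 1: +2 fires, +1 burnt (F count now 2)
Step 2: +4 fires, +2 burnt (F count now 4)
Step 3: +1 fires, +4 burnt (F count now 1)
Step 4: +1 fires, +1 burnt (F count now 1)
Step 5: +2 fires, +1 burnt (F count now 2)
Step 6: +3 fires, +2 burnt (F count now 3)
Step 7: +3 fires, +3 burnt (F count now 3)
Step 8: +3 fires, +3 burnt (F count now 3)
Step 9: +2 fires, +3 burnt (F count now 2)
Step 10: +1 fires, +2 burnt (F count now 1)
Step 11: +0 fires, +1 burnt (F count now 0)
Fire out after step 11
Initially T: 24, now '.': 34
Total burnt (originally-T cells now '.'): 22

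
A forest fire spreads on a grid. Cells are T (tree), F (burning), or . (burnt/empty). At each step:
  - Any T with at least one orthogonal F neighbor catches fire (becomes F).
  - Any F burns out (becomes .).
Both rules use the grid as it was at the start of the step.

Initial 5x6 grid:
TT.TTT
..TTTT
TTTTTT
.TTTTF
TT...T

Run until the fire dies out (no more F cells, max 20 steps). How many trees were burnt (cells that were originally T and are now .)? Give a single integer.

Answer: 20

Derivation:
Step 1: +3 fires, +1 burnt (F count now 3)
Step 2: +3 fires, +3 burnt (F count now 3)
Step 3: +4 fires, +3 burnt (F count now 4)
Step 4: +4 fires, +4 burnt (F count now 4)
Step 5: +4 fires, +4 burnt (F count now 4)
Step 6: +2 fires, +4 burnt (F count now 2)
Step 7: +0 fires, +2 burnt (F count now 0)
Fire out after step 7
Initially T: 22, now '.': 28
Total burnt (originally-T cells now '.'): 20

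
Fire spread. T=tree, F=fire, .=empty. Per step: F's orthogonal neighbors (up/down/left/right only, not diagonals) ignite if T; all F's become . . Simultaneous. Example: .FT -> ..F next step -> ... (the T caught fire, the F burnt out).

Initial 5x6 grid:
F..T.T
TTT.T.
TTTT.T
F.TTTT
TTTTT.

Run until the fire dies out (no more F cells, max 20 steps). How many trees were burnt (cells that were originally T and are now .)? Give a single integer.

Answer: 17

Derivation:
Step 1: +3 fires, +2 burnt (F count now 3)
Step 2: +3 fires, +3 burnt (F count now 3)
Step 3: +3 fires, +3 burnt (F count now 3)
Step 4: +3 fires, +3 burnt (F count now 3)
Step 5: +2 fires, +3 burnt (F count now 2)
Step 6: +1 fires, +2 burnt (F count now 1)
Step 7: +1 fires, +1 burnt (F count now 1)
Step 8: +1 fires, +1 burnt (F count now 1)
Step 9: +0 fires, +1 burnt (F count now 0)
Fire out after step 9
Initially T: 20, now '.': 27
Total burnt (originally-T cells now '.'): 17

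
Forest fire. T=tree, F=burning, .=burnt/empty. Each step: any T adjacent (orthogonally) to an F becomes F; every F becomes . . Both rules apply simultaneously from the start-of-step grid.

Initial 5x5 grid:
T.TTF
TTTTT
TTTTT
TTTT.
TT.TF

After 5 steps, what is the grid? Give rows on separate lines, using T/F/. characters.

Step 1: 3 trees catch fire, 2 burn out
  T.TF.
  TTTTF
  TTTTT
  TTTT.
  TT.F.
Step 2: 4 trees catch fire, 3 burn out
  T.F..
  TTTF.
  TTTTF
  TTTF.
  TT...
Step 3: 3 trees catch fire, 4 burn out
  T....
  TTF..
  TTTF.
  TTF..
  TT...
Step 4: 3 trees catch fire, 3 burn out
  T....
  TF...
  TTF..
  TF...
  TT...
Step 5: 4 trees catch fire, 3 burn out
  T....
  F....
  TF...
  F....
  TF...

T....
F....
TF...
F....
TF...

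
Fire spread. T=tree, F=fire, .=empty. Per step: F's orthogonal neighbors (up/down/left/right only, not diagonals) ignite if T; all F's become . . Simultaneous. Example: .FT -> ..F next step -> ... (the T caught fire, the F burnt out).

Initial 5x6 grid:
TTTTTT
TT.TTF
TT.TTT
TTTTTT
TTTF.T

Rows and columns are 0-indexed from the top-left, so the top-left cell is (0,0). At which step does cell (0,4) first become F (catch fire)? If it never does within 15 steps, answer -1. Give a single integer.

Step 1: cell (0,4)='T' (+5 fires, +2 burnt)
Step 2: cell (0,4)='F' (+8 fires, +5 burnt)
  -> target ignites at step 2
Step 3: cell (0,4)='.' (+4 fires, +8 burnt)
Step 4: cell (0,4)='.' (+3 fires, +4 burnt)
Step 5: cell (0,4)='.' (+3 fires, +3 burnt)
Step 6: cell (0,4)='.' (+2 fires, +3 burnt)
Step 7: cell (0,4)='.' (+0 fires, +2 burnt)
  fire out at step 7

2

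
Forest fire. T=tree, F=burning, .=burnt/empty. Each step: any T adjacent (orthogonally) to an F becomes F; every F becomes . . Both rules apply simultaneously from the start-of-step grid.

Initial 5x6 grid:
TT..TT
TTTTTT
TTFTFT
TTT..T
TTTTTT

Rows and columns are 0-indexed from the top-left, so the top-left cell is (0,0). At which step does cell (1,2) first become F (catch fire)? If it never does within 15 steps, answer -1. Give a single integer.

Step 1: cell (1,2)='F' (+6 fires, +2 burnt)
  -> target ignites at step 1
Step 2: cell (1,2)='.' (+8 fires, +6 burnt)
Step 3: cell (1,2)='.' (+7 fires, +8 burnt)
Step 4: cell (1,2)='.' (+3 fires, +7 burnt)
Step 5: cell (1,2)='.' (+0 fires, +3 burnt)
  fire out at step 5

1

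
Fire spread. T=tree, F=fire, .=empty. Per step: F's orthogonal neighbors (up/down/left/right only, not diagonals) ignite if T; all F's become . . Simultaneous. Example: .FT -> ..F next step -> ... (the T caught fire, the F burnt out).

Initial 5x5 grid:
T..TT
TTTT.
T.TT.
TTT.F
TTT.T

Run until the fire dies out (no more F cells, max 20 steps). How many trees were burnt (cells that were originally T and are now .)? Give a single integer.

Step 1: +1 fires, +1 burnt (F count now 1)
Step 2: +0 fires, +1 burnt (F count now 0)
Fire out after step 2
Initially T: 17, now '.': 9
Total burnt (originally-T cells now '.'): 1

Answer: 1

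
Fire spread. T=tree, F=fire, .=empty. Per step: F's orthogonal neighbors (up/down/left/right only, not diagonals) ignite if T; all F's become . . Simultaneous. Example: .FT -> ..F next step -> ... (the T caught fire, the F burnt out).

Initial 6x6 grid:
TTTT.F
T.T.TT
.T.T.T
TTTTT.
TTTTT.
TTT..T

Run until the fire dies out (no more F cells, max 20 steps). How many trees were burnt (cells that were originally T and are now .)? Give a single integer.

Step 1: +1 fires, +1 burnt (F count now 1)
Step 2: +2 fires, +1 burnt (F count now 2)
Step 3: +0 fires, +2 burnt (F count now 0)
Fire out after step 3
Initially T: 25, now '.': 14
Total burnt (originally-T cells now '.'): 3

Answer: 3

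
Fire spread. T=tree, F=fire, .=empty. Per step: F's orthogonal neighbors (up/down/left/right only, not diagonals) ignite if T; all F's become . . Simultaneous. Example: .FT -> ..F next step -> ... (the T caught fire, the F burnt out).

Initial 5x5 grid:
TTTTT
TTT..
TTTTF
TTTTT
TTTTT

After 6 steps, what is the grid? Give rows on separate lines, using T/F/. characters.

Step 1: 2 trees catch fire, 1 burn out
  TTTTT
  TTT..
  TTTF.
  TTTTF
  TTTTT
Step 2: 3 trees catch fire, 2 burn out
  TTTTT
  TTT..
  TTF..
  TTTF.
  TTTTF
Step 3: 4 trees catch fire, 3 burn out
  TTTTT
  TTF..
  TF...
  TTF..
  TTTF.
Step 4: 5 trees catch fire, 4 burn out
  TTFTT
  TF...
  F....
  TF...
  TTF..
Step 5: 5 trees catch fire, 5 burn out
  TF.FT
  F....
  .....
  F....
  TF...
Step 6: 3 trees catch fire, 5 burn out
  F...F
  .....
  .....
  .....
  F....

F...F
.....
.....
.....
F....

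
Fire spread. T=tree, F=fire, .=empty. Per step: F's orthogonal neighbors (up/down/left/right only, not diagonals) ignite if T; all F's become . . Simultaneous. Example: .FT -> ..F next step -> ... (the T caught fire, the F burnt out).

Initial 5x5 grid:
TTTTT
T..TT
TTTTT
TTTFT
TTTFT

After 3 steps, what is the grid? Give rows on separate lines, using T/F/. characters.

Step 1: 5 trees catch fire, 2 burn out
  TTTTT
  T..TT
  TTTFT
  TTF.F
  TTF.F
Step 2: 5 trees catch fire, 5 burn out
  TTTTT
  T..FT
  TTF.F
  TF...
  TF...
Step 3: 5 trees catch fire, 5 burn out
  TTTFT
  T...F
  TF...
  F....
  F....

TTTFT
T...F
TF...
F....
F....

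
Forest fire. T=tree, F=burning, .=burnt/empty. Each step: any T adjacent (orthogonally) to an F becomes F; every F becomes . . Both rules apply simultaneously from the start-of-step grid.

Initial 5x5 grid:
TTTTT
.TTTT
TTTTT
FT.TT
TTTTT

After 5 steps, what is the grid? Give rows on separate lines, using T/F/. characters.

Step 1: 3 trees catch fire, 1 burn out
  TTTTT
  .TTTT
  FTTTT
  .F.TT
  FTTTT
Step 2: 2 trees catch fire, 3 burn out
  TTTTT
  .TTTT
  .FTTT
  ...TT
  .FTTT
Step 3: 3 trees catch fire, 2 burn out
  TTTTT
  .FTTT
  ..FTT
  ...TT
  ..FTT
Step 4: 4 trees catch fire, 3 burn out
  TFTTT
  ..FTT
  ...FT
  ...TT
  ...FT
Step 5: 6 trees catch fire, 4 burn out
  F.FTT
  ...FT
  ....F
  ...FT
  ....F

F.FTT
...FT
....F
...FT
....F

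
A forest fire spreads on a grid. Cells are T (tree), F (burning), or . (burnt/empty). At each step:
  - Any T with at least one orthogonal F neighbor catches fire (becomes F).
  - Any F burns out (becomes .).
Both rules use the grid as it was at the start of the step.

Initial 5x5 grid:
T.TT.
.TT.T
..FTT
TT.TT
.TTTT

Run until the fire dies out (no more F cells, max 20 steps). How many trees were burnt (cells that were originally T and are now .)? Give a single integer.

Step 1: +2 fires, +1 burnt (F count now 2)
Step 2: +4 fires, +2 burnt (F count now 4)
Step 3: +4 fires, +4 burnt (F count now 4)
Step 4: +2 fires, +4 burnt (F count now 2)
Step 5: +1 fires, +2 burnt (F count now 1)
Step 6: +1 fires, +1 burnt (F count now 1)
Step 7: +1 fires, +1 burnt (F count now 1)
Step 8: +0 fires, +1 burnt (F count now 0)
Fire out after step 8
Initially T: 16, now '.': 24
Total burnt (originally-T cells now '.'): 15

Answer: 15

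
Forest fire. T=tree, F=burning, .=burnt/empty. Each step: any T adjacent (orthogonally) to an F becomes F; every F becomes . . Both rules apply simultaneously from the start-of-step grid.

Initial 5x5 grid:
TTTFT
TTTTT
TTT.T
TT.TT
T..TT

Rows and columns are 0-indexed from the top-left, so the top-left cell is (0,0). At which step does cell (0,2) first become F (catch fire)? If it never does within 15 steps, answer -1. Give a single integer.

Step 1: cell (0,2)='F' (+3 fires, +1 burnt)
  -> target ignites at step 1
Step 2: cell (0,2)='.' (+3 fires, +3 burnt)
Step 3: cell (0,2)='.' (+4 fires, +3 burnt)
Step 4: cell (0,2)='.' (+3 fires, +4 burnt)
Step 5: cell (0,2)='.' (+4 fires, +3 burnt)
Step 6: cell (0,2)='.' (+2 fires, +4 burnt)
Step 7: cell (0,2)='.' (+1 fires, +2 burnt)
Step 8: cell (0,2)='.' (+0 fires, +1 burnt)
  fire out at step 8

1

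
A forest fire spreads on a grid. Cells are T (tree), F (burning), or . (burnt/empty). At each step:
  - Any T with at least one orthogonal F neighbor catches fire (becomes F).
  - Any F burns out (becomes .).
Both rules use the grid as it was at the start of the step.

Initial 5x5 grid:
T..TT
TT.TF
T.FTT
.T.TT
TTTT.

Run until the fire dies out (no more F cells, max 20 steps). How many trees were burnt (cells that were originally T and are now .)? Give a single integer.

Step 1: +4 fires, +2 burnt (F count now 4)
Step 2: +3 fires, +4 burnt (F count now 3)
Step 3: +1 fires, +3 burnt (F count now 1)
Step 4: +1 fires, +1 burnt (F count now 1)
Step 5: +1 fires, +1 burnt (F count now 1)
Step 6: +2 fires, +1 burnt (F count now 2)
Step 7: +0 fires, +2 burnt (F count now 0)
Fire out after step 7
Initially T: 16, now '.': 21
Total burnt (originally-T cells now '.'): 12

Answer: 12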